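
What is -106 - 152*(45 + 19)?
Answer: -9834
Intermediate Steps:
-106 - 152*(45 + 19) = -106 - 152*64 = -106 - 9728 = -9834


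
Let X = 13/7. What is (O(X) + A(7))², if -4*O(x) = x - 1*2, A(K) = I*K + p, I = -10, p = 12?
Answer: 2634129/784 ≈ 3359.9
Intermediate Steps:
A(K) = 12 - 10*K (A(K) = -10*K + 12 = 12 - 10*K)
X = 13/7 (X = 13*(⅐) = 13/7 ≈ 1.8571)
O(x) = ½ - x/4 (O(x) = -(x - 1*2)/4 = -(x - 2)/4 = -(-2 + x)/4 = ½ - x/4)
(O(X) + A(7))² = ((½ - ¼*13/7) + (12 - 10*7))² = ((½ - 13/28) + (12 - 70))² = (1/28 - 58)² = (-1623/28)² = 2634129/784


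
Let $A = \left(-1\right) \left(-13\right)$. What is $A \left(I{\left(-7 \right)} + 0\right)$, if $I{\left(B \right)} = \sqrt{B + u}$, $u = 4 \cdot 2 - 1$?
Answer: $0$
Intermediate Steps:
$A = 13$
$u = 7$ ($u = 8 - 1 = 7$)
$I{\left(B \right)} = \sqrt{7 + B}$ ($I{\left(B \right)} = \sqrt{B + 7} = \sqrt{7 + B}$)
$A \left(I{\left(-7 \right)} + 0\right) = 13 \left(\sqrt{7 - 7} + 0\right) = 13 \left(\sqrt{0} + 0\right) = 13 \left(0 + 0\right) = 13 \cdot 0 = 0$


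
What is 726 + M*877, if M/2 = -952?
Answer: -1669082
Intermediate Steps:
M = -1904 (M = 2*(-952) = -1904)
726 + M*877 = 726 - 1904*877 = 726 - 1669808 = -1669082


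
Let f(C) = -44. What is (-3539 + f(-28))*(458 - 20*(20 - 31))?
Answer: -2429274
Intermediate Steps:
(-3539 + f(-28))*(458 - 20*(20 - 31)) = (-3539 - 44)*(458 - 20*(20 - 31)) = -3583*(458 - 20*(-11)) = -3583*(458 + 220) = -3583*678 = -2429274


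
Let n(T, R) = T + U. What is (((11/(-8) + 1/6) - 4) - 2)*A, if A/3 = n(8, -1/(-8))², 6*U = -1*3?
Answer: -38925/32 ≈ -1216.4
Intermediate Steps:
U = -½ (U = (-1*3)/6 = (⅙)*(-3) = -½ ≈ -0.50000)
n(T, R) = -½ + T (n(T, R) = T - ½ = -½ + T)
A = 675/4 (A = 3*(-½ + 8)² = 3*(15/2)² = 3*(225/4) = 675/4 ≈ 168.75)
(((11/(-8) + 1/6) - 4) - 2)*A = (((11/(-8) + 1/6) - 4) - 2)*(675/4) = (((11*(-⅛) + 1*(⅙)) - 4) - 2)*(675/4) = (((-11/8 + ⅙) - 4) - 2)*(675/4) = ((-29/24 - 4) - 2)*(675/4) = (-125/24 - 2)*(675/4) = -173/24*675/4 = -38925/32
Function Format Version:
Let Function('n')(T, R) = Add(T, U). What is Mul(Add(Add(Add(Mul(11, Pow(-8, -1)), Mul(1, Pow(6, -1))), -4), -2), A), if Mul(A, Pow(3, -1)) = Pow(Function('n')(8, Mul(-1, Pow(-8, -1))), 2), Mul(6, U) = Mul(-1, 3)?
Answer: Rational(-38925, 32) ≈ -1216.4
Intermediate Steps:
U = Rational(-1, 2) (U = Mul(Rational(1, 6), Mul(-1, 3)) = Mul(Rational(1, 6), -3) = Rational(-1, 2) ≈ -0.50000)
Function('n')(T, R) = Add(Rational(-1, 2), T) (Function('n')(T, R) = Add(T, Rational(-1, 2)) = Add(Rational(-1, 2), T))
A = Rational(675, 4) (A = Mul(3, Pow(Add(Rational(-1, 2), 8), 2)) = Mul(3, Pow(Rational(15, 2), 2)) = Mul(3, Rational(225, 4)) = Rational(675, 4) ≈ 168.75)
Mul(Add(Add(Add(Mul(11, Pow(-8, -1)), Mul(1, Pow(6, -1))), -4), -2), A) = Mul(Add(Add(Add(Mul(11, Pow(-8, -1)), Mul(1, Pow(6, -1))), -4), -2), Rational(675, 4)) = Mul(Add(Add(Add(Mul(11, Rational(-1, 8)), Mul(1, Rational(1, 6))), -4), -2), Rational(675, 4)) = Mul(Add(Add(Add(Rational(-11, 8), Rational(1, 6)), -4), -2), Rational(675, 4)) = Mul(Add(Add(Rational(-29, 24), -4), -2), Rational(675, 4)) = Mul(Add(Rational(-125, 24), -2), Rational(675, 4)) = Mul(Rational(-173, 24), Rational(675, 4)) = Rational(-38925, 32)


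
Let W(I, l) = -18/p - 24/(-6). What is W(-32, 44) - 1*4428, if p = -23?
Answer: -101734/23 ≈ -4423.2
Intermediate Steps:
W(I, l) = 110/23 (W(I, l) = -18/(-23) - 24/(-6) = -18*(-1/23) - 24*(-⅙) = 18/23 + 4 = 110/23)
W(-32, 44) - 1*4428 = 110/23 - 1*4428 = 110/23 - 4428 = -101734/23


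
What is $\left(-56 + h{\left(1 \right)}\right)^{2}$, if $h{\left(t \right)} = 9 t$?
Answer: $2209$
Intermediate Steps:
$\left(-56 + h{\left(1 \right)}\right)^{2} = \left(-56 + 9 \cdot 1\right)^{2} = \left(-56 + 9\right)^{2} = \left(-47\right)^{2} = 2209$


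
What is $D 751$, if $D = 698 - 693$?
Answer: $3755$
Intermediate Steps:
$D = 5$ ($D = 698 - 693 = 5$)
$D 751 = 5 \cdot 751 = 3755$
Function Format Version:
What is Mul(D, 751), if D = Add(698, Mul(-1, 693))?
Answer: 3755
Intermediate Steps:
D = 5 (D = Add(698, -693) = 5)
Mul(D, 751) = Mul(5, 751) = 3755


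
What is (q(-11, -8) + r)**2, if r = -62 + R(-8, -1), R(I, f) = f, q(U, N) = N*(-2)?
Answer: 2209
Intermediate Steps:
q(U, N) = -2*N
r = -63 (r = -62 - 1 = -63)
(q(-11, -8) + r)**2 = (-2*(-8) - 63)**2 = (16 - 63)**2 = (-47)**2 = 2209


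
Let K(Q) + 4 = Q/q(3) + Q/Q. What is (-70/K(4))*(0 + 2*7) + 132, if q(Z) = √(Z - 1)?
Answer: 3072 + 1960*√2 ≈ 5843.9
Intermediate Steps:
q(Z) = √(-1 + Z)
K(Q) = -3 + Q*√2/2 (K(Q) = -4 + (Q/(√(-1 + 3)) + Q/Q) = -4 + (Q/(√2) + 1) = -4 + (Q*(√2/2) + 1) = -4 + (Q*√2/2 + 1) = -4 + (1 + Q*√2/2) = -3 + Q*√2/2)
(-70/K(4))*(0 + 2*7) + 132 = (-70/(-3 + (½)*4*√2))*(0 + 2*7) + 132 = (-70/(-3 + 2*√2))*(0 + 14) + 132 = -70/(-3 + 2*√2)*14 + 132 = -980/(-3 + 2*√2) + 132 = 132 - 980/(-3 + 2*√2)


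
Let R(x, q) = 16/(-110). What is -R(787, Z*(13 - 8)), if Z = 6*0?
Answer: 8/55 ≈ 0.14545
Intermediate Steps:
Z = 0
R(x, q) = -8/55 (R(x, q) = -1/110*16 = -8/55)
-R(787, Z*(13 - 8)) = -1*(-8/55) = 8/55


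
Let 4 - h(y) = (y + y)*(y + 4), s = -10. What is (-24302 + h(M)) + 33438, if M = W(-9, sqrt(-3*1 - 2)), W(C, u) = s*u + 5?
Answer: 10050 + 280*I*sqrt(5) ≈ 10050.0 + 626.1*I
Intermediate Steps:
W(C, u) = 5 - 10*u (W(C, u) = -10*u + 5 = 5 - 10*u)
M = 5 - 10*I*sqrt(5) (M = 5 - 10*sqrt(-3*1 - 2) = 5 - 10*sqrt(-3 - 2) = 5 - 10*I*sqrt(5) ≈ 5.0 - 22.361*I)
h(y) = 4 - 2*y*(4 + y) (h(y) = 4 - (y + y)*(y + 4) = 4 - 2*y*(4 + y))
(-24302 + h(M)) + 33438 = (-24302 + (4 - 8*(5 - 10*I*sqrt(5)) - 2*(5 - 10*I*sqrt(5))**2)) + 33438 = (-24302 + (4 + (-40 + 80*I*sqrt(5)) - 2*(5 - 10*I*sqrt(5))**2)) + 33438 = (-24302 + (-36 - 2*(5 - 10*I*sqrt(5))**2 + 80*I*sqrt(5))) + 33438 = (-24338 - 2*(5 - 10*I*sqrt(5))**2 + 80*I*sqrt(5)) + 33438 = 9100 - 2*(5 - 10*I*sqrt(5))**2 + 80*I*sqrt(5)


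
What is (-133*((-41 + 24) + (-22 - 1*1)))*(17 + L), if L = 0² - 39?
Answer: -117040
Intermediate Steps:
L = -39 (L = 0 - 39 = -39)
(-133*((-41 + 24) + (-22 - 1*1)))*(17 + L) = (-133*((-41 + 24) + (-22 - 1*1)))*(17 - 39) = -133*(-17 + (-22 - 1))*(-22) = -133*(-17 - 23)*(-22) = -133*(-40)*(-22) = 5320*(-22) = -117040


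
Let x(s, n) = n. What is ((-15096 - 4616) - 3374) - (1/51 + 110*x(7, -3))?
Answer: -1160557/51 ≈ -22756.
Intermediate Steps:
((-15096 - 4616) - 3374) - (1/51 + 110*x(7, -3)) = ((-15096 - 4616) - 3374) - (1/51 + 110*(-3)) = (-19712 - 3374) - (1/51 - 330) = -23086 - 1*(-16829/51) = -23086 + 16829/51 = -1160557/51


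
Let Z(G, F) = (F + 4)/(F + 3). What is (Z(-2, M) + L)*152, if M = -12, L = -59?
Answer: -79496/9 ≈ -8832.9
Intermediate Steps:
Z(G, F) = (4 + F)/(3 + F)
(Z(-2, M) + L)*152 = ((4 - 12)/(3 - 12) - 59)*152 = (-8/(-9) - 59)*152 = (-⅑*(-8) - 59)*152 = (8/9 - 59)*152 = -523/9*152 = -79496/9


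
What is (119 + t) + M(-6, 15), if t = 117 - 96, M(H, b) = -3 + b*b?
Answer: 362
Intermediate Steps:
M(H, b) = -3 + b²
t = 21
(119 + t) + M(-6, 15) = (119 + 21) + (-3 + 15²) = 140 + (-3 + 225) = 140 + 222 = 362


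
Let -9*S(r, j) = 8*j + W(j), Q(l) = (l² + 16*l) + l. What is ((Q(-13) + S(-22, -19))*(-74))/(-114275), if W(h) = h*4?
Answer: -1184/68565 ≈ -0.017268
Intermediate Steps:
W(h) = 4*h
Q(l) = l² + 17*l
S(r, j) = -4*j/3 (S(r, j) = -(8*j + 4*j)/9 = -4*j/3)
((Q(-13) + S(-22, -19))*(-74))/(-114275) = ((-13*(17 - 13) - 4/3*(-19))*(-74))/(-114275) = ((-13*4 + 76/3)*(-74))*(-1/114275) = ((-52 + 76/3)*(-74))*(-1/114275) = -80/3*(-74)*(-1/114275) = (5920/3)*(-1/114275) = -1184/68565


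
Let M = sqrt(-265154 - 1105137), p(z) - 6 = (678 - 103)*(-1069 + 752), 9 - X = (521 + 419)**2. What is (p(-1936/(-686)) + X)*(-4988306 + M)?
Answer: 5316835833160 - 1065860*I*sqrt(1370291) ≈ 5.3168e+12 - 1.2477e+9*I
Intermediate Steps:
X = -883591 (X = 9 - (521 + 419)**2 = 9 - 1*940**2 = 9 - 1*883600 = 9 - 883600 = -883591)
p(z) = -182269 (p(z) = 6 + (678 - 103)*(-1069 + 752) = 6 + 575*(-317) = 6 - 182275 = -182269)
M = I*sqrt(1370291) (M = sqrt(-1370291) = I*sqrt(1370291) ≈ 1170.6*I)
(p(-1936/(-686)) + X)*(-4988306 + M) = (-182269 - 883591)*(-4988306 + I*sqrt(1370291)) = -1065860*(-4988306 + I*sqrt(1370291)) = 5316835833160 - 1065860*I*sqrt(1370291)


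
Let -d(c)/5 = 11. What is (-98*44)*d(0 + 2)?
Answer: 237160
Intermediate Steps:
d(c) = -55 (d(c) = -5*11 = -55)
(-98*44)*d(0 + 2) = -98*44*(-55) = -4312*(-55) = 237160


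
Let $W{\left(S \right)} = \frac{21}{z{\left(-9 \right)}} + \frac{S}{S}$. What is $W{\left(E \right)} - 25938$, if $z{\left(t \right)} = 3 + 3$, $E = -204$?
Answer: $- \frac{51867}{2} \approx -25934.0$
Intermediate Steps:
$z{\left(t \right)} = 6$
$W{\left(S \right)} = \frac{9}{2}$ ($W{\left(S \right)} = \frac{21}{6} + \frac{S}{S} = 21 \cdot \frac{1}{6} + 1 = \frac{7}{2} + 1 = \frac{9}{2}$)
$W{\left(E \right)} - 25938 = \frac{9}{2} - 25938 = - \frac{51867}{2}$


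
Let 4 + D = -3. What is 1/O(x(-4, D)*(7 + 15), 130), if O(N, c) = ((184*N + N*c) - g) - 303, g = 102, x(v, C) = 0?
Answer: -1/405 ≈ -0.0024691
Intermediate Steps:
D = -7 (D = -4 - 3 = -7)
O(N, c) = -405 + 184*N + N*c (O(N, c) = ((184*N + N*c) - 1*102) - 303 = ((184*N + N*c) - 102) - 303 = (-102 + 184*N + N*c) - 303 = -405 + 184*N + N*c)
1/O(x(-4, D)*(7 + 15), 130) = 1/(-405 + 184*(0*(7 + 15)) + (0*(7 + 15))*130) = 1/(-405 + 184*(0*22) + (0*22)*130) = 1/(-405 + 184*0 + 0*130) = 1/(-405 + 0 + 0) = 1/(-405) = -1/405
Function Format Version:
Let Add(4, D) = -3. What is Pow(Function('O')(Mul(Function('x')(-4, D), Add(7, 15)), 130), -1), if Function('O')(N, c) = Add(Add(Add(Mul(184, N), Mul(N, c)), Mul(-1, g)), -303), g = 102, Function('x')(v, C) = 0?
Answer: Rational(-1, 405) ≈ -0.0024691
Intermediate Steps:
D = -7 (D = Add(-4, -3) = -7)
Function('O')(N, c) = Add(-405, Mul(184, N), Mul(N, c)) (Function('O')(N, c) = Add(Add(Add(Mul(184, N), Mul(N, c)), Mul(-1, 102)), -303) = Add(Add(Add(Mul(184, N), Mul(N, c)), -102), -303) = Add(Add(-102, Mul(184, N), Mul(N, c)), -303) = Add(-405, Mul(184, N), Mul(N, c)))
Pow(Function('O')(Mul(Function('x')(-4, D), Add(7, 15)), 130), -1) = Pow(Add(-405, Mul(184, Mul(0, Add(7, 15))), Mul(Mul(0, Add(7, 15)), 130)), -1) = Pow(Add(-405, Mul(184, Mul(0, 22)), Mul(Mul(0, 22), 130)), -1) = Pow(Add(-405, Mul(184, 0), Mul(0, 130)), -1) = Pow(Add(-405, 0, 0), -1) = Pow(-405, -1) = Rational(-1, 405)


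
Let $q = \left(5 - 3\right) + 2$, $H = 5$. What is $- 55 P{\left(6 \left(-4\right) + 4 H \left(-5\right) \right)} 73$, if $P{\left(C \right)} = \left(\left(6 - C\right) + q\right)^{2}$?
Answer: $-72093340$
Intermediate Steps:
$q = 4$ ($q = 2 + 2 = 4$)
$P{\left(C \right)} = \left(10 - C\right)^{2}$ ($P{\left(C \right)} = \left(\left(6 - C\right) + 4\right)^{2} = \left(10 - C\right)^{2}$)
$- 55 P{\left(6 \left(-4\right) + 4 H \left(-5\right) \right)} 73 = - 55 \left(10 - \left(6 \left(-4\right) + 4 \cdot 5 \left(-5\right)\right)\right)^{2} \cdot 73 = - 55 \left(10 - \left(-24 + 20 \left(-5\right)\right)\right)^{2} \cdot 73 = - 55 \left(10 - \left(-24 - 100\right)\right)^{2} \cdot 73 = - 55 \left(10 - -124\right)^{2} \cdot 73 = - 55 \left(10 + 124\right)^{2} \cdot 73 = - 55 \cdot 134^{2} \cdot 73 = \left(-55\right) 17956 \cdot 73 = \left(-987580\right) 73 = -72093340$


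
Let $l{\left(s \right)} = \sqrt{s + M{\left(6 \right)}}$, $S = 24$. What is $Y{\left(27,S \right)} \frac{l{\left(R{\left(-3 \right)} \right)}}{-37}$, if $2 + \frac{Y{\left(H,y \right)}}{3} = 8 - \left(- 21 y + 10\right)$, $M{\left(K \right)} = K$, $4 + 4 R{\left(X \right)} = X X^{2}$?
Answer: $- \frac{750 i \sqrt{7}}{37} \approx - 53.63 i$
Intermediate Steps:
$R{\left(X \right)} = -1 + \frac{X^{3}}{4}$ ($R{\left(X \right)} = -1 + \frac{X X^{2}}{4} = -1 + \frac{X^{3}}{4}$)
$Y{\left(H,y \right)} = -12 + 63 y$ ($Y{\left(H,y \right)} = -6 + 3 \left(8 - \left(- 21 y + 10\right)\right) = -6 + 3 \left(8 - \left(10 - 21 y\right)\right) = -6 + 3 \left(8 + \left(-10 + 21 y\right)\right) = -6 + 3 \left(-2 + 21 y\right) = -6 + \left(-6 + 63 y\right) = -12 + 63 y$)
$l{\left(s \right)} = \sqrt{6 + s}$ ($l{\left(s \right)} = \sqrt{s + 6} = \sqrt{6 + s}$)
$Y{\left(27,S \right)} \frac{l{\left(R{\left(-3 \right)} \right)}}{-37} = \left(-12 + 63 \cdot 24\right) \frac{\sqrt{6 + \left(-1 + \frac{\left(-3\right)^{3}}{4}\right)}}{-37} = \left(-12 + 1512\right) \sqrt{6 + \left(-1 + \frac{1}{4} \left(-27\right)\right)} \left(- \frac{1}{37}\right) = 1500 \sqrt{6 - \frac{31}{4}} \left(- \frac{1}{37}\right) = 1500 \sqrt{- \frac{7}{4}} \left(- \frac{1}{37}\right) = 1500 \frac{i \sqrt{7}}{2} \left(- \frac{1}{37}\right) = 1500 \left(- \frac{i \sqrt{7}}{74}\right) = - \frac{750 i \sqrt{7}}{37}$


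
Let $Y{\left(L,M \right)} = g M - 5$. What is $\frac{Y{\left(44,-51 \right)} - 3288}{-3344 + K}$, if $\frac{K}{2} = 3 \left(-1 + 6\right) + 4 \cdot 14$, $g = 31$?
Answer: $\frac{2437}{1601} \approx 1.5222$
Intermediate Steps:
$Y{\left(L,M \right)} = -5 + 31 M$ ($Y{\left(L,M \right)} = 31 M - 5 = -5 + 31 M$)
$K = 142$ ($K = 2 \left(3 \left(-1 + 6\right) + 4 \cdot 14\right) = 2 \left(3 \cdot 5 + 56\right) = 2 \left(15 + 56\right) = 2 \cdot 71 = 142$)
$\frac{Y{\left(44,-51 \right)} - 3288}{-3344 + K} = \frac{\left(-5 + 31 \left(-51\right)\right) - 3288}{-3344 + 142} = \frac{\left(-5 - 1581\right) - 3288}{-3202} = \left(-1586 - 3288\right) \left(- \frac{1}{3202}\right) = \left(-4874\right) \left(- \frac{1}{3202}\right) = \frac{2437}{1601}$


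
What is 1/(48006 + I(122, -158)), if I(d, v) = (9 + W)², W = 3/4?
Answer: 16/769617 ≈ 2.0790e-5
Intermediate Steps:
W = ¾ (W = 3*(¼) = ¾ ≈ 0.75000)
I(d, v) = 1521/16 (I(d, v) = (9 + ¾)² = (39/4)² = 1521/16)
1/(48006 + I(122, -158)) = 1/(48006 + 1521/16) = 1/(769617/16) = 16/769617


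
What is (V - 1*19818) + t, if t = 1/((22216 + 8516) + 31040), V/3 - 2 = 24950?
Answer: 3399807337/61772 ≈ 55038.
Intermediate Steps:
V = 74856 (V = 6 + 3*24950 = 6 + 74850 = 74856)
t = 1/61772 (t = 1/(30732 + 31040) = 1/61772 ≈ 1.6189e-5)
(V - 1*19818) + t = (74856 - 1*19818) + 1/61772 = (74856 - 19818) + 1/61772 = 55038 + 1/61772 = 3399807337/61772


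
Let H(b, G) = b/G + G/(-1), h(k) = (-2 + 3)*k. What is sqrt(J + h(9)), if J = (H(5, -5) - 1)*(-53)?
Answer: 5*I*sqrt(6) ≈ 12.247*I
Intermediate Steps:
h(k) = k (h(k) = 1*k = k)
H(b, G) = -G + b/G (H(b, G) = b/G + G*(-1) = b/G - G = -G + b/G)
J = -159 (J = ((-1*(-5) + 5/(-5)) - 1)*(-53) = ((5 + 5*(-1/5)) - 1)*(-53) = ((5 - 1) - 1)*(-53) = (4 - 1)*(-53) = 3*(-53) = -159)
sqrt(J + h(9)) = sqrt(-159 + 9) = sqrt(-150) = 5*I*sqrt(6)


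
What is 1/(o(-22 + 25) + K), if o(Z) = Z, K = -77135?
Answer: -1/77132 ≈ -1.2965e-5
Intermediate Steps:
1/(o(-22 + 25) + K) = 1/((-22 + 25) - 77135) = 1/(3 - 77135) = 1/(-77132) = -1/77132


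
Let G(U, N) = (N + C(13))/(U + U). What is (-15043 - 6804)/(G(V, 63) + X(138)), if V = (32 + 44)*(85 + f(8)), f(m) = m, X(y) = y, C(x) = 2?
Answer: -308829192/1950833 ≈ -158.31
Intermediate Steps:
V = 7068 (V = (32 + 44)*(85 + 8) = 76*93 = 7068)
G(U, N) = (2 + N)/(2*U) (G(U, N) = (N + 2)/(U + U) = (2 + N)/((2*U)) = (2 + N)*(1/(2*U)) = (2 + N)/(2*U))
(-15043 - 6804)/(G(V, 63) + X(138)) = (-15043 - 6804)/((½)*(2 + 63)/7068 + 138) = -21847/((½)*(1/7068)*65 + 138) = -21847/(65/14136 + 138) = -21847/1950833/14136 = -21847*14136/1950833 = -308829192/1950833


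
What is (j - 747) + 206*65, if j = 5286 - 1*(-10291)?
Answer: 28220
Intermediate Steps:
j = 15577 (j = 5286 + 10291 = 15577)
(j - 747) + 206*65 = (15577 - 747) + 206*65 = 14830 + 13390 = 28220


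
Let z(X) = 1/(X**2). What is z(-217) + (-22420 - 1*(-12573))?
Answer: -463685382/47089 ≈ -9847.0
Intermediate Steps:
z(X) = X**(-2)
z(-217) + (-22420 - 1*(-12573)) = (-217)**(-2) + (-22420 - 1*(-12573)) = 1/47089 + (-22420 + 12573) = 1/47089 - 9847 = -463685382/47089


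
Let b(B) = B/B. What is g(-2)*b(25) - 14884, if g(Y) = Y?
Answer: -14886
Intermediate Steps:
b(B) = 1
g(-2)*b(25) - 14884 = -2*1 - 14884 = -2 - 14884 = -14886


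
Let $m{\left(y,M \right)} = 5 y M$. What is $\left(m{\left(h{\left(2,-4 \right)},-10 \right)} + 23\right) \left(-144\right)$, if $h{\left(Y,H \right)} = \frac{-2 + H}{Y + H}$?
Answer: $18288$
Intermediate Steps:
$h{\left(Y,H \right)} = \frac{-2 + H}{H + Y}$
$m{\left(y,M \right)} = 5 M y$
$\left(m{\left(h{\left(2,-4 \right)},-10 \right)} + 23\right) \left(-144\right) = \left(5 \left(-10\right) \frac{-2 - 4}{-4 + 2} + 23\right) \left(-144\right) = \left(5 \left(-10\right) \frac{1}{-2} \left(-6\right) + 23\right) \left(-144\right) = \left(5 \left(-10\right) \left(\left(- \frac{1}{2}\right) \left(-6\right)\right) + 23\right) \left(-144\right) = \left(5 \left(-10\right) 3 + 23\right) \left(-144\right) = \left(-150 + 23\right) \left(-144\right) = \left(-127\right) \left(-144\right) = 18288$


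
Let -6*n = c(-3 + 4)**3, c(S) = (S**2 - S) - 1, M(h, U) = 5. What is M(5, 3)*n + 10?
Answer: 65/6 ≈ 10.833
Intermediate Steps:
c(S) = -1 + S**2 - S
n = 1/6 (n = -(-1 + (-3 + 4)**2 - (-3 + 4))**3/6 = -(-1 + 1**2 - 1*1)**3/6 = -(-1 + 1 - 1)**3/6 = -1/6*(-1)**3 = -1/6*(-1) = 1/6 ≈ 0.16667)
M(5, 3)*n + 10 = 5*(1/6) + 10 = 5/6 + 10 = 65/6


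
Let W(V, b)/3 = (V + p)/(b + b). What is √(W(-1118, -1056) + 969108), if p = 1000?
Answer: 5*√300190946/88 ≈ 984.43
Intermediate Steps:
W(V, b) = 3*(1000 + V)/(2*b) (W(V, b) = 3*((V + 1000)/(b + b)) = 3*((1000 + V)/((2*b))) = 3*((1000 + V)*(1/(2*b))) = 3*((1000 + V)/(2*b)) = 3*(1000 + V)/(2*b))
√(W(-1118, -1056) + 969108) = √((3/2)*(1000 - 1118)/(-1056) + 969108) = √((3/2)*(-1/1056)*(-118) + 969108) = √(59/352 + 969108) = √(341126075/352) = 5*√300190946/88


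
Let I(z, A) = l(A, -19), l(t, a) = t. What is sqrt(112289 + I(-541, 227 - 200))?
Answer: 2*sqrt(28079) ≈ 335.14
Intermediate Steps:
I(z, A) = A
sqrt(112289 + I(-541, 227 - 200)) = sqrt(112289 + (227 - 200)) = sqrt(112289 + 27) = sqrt(112316) = 2*sqrt(28079)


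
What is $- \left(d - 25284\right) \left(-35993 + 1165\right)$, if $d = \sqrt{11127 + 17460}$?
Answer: $-880591152 + 34828 \sqrt{28587} \approx -8.747 \cdot 10^{8}$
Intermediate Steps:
$d = \sqrt{28587} \approx 169.08$
$- \left(d - 25284\right) \left(-35993 + 1165\right) = - \left(\sqrt{28587} - 25284\right) \left(-35993 + 1165\right) = - \left(-25284 + \sqrt{28587}\right) \left(-34828\right) = - (880591152 - 34828 \sqrt{28587}) = -880591152 + 34828 \sqrt{28587}$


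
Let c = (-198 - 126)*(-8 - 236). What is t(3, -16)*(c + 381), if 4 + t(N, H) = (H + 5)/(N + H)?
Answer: -3256917/13 ≈ -2.5053e+5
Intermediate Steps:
t(N, H) = -4 + (5 + H)/(H + N) (t(N, H) = -4 + (H + 5)/(N + H) = -4 + (5 + H)/(H + N))
c = 79056 (c = -324*(-244) = 79056)
t(3, -16)*(c + 381) = ((5 - 4*3 - 3*(-16))/(-16 + 3))*(79056 + 381) = ((5 - 12 + 48)/(-13))*79437 = -1/13*41*79437 = -41/13*79437 = -3256917/13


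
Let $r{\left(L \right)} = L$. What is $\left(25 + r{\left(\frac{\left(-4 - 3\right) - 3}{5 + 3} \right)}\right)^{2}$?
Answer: $\frac{9025}{16} \approx 564.06$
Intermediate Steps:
$\left(25 + r{\left(\frac{\left(-4 - 3\right) - 3}{5 + 3} \right)}\right)^{2} = \left(25 + \frac{\left(-4 - 3\right) - 3}{5 + 3}\right)^{2} = \left(25 + \frac{-7 - 3}{8}\right)^{2} = \left(25 - \frac{5}{4}\right)^{2} = \left(\frac{95}{4}\right)^{2} = \frac{9025}{16}$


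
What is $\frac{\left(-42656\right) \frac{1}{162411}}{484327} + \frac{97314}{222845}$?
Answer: $\frac{25430939823938}{58235863519965} \approx 0.43669$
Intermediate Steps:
$\frac{\left(-42656\right) \frac{1}{162411}}{484327} + \frac{97314}{222845} = \left(-42656\right) \frac{1}{162411} \cdot \frac{1}{484327} + 97314 \cdot \frac{1}{222845} = \left(- \frac{992}{3777}\right) \frac{1}{484327} + \frac{13902}{31835} = - \frac{992}{1829303079} + \frac{13902}{31835} = \frac{25430939823938}{58235863519965}$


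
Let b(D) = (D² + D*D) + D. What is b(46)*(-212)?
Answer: -906936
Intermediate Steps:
b(D) = D + 2*D² (b(D) = (D² + D²) + D = 2*D² + D = D + 2*D²)
b(46)*(-212) = (46*(1 + 2*46))*(-212) = (46*(1 + 92))*(-212) = (46*93)*(-212) = 4278*(-212) = -906936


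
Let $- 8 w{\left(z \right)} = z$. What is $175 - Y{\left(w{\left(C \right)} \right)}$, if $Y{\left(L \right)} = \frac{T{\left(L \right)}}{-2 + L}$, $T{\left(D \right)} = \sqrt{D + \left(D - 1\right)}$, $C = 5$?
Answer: $175 + \frac{4 i}{7} \approx 175.0 + 0.57143 i$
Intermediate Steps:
$T{\left(D \right)} = \sqrt{-1 + 2 D}$ ($T{\left(D \right)} = \sqrt{D + \left(D - 1\right)} = \sqrt{D + \left(-1 + D\right)} = \sqrt{-1 + 2 D}$)
$w{\left(z \right)} = - \frac{z}{8}$
$Y{\left(L \right)} = \frac{\sqrt{-1 + 2 L}}{-2 + L}$
$175 - Y{\left(w{\left(C \right)} \right)} = 175 - \frac{\sqrt{-1 + 2 \left(\left(- \frac{1}{8}\right) 5\right)}}{-2 - \frac{5}{8}} = 175 - \frac{\sqrt{-1 + 2 \left(- \frac{5}{8}\right)}}{-2 - \frac{5}{8}} = 175 - \frac{\sqrt{-1 - \frac{5}{4}}}{- \frac{21}{8}} = 175 - \sqrt{- \frac{9}{4}} \left(- \frac{8}{21}\right) = 175 - \frac{3 i}{2} \left(- \frac{8}{21}\right) = 175 - - \frac{4 i}{7} = 175 + \frac{4 i}{7}$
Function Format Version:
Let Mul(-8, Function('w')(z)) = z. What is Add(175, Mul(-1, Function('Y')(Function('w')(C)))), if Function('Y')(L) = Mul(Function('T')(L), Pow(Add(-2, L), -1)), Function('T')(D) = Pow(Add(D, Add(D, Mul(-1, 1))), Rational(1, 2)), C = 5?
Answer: Add(175, Mul(Rational(4, 7), I)) ≈ Add(175.00, Mul(0.57143, I))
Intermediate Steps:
Function('T')(D) = Pow(Add(-1, Mul(2, D)), Rational(1, 2)) (Function('T')(D) = Pow(Add(D, Add(D, -1)), Rational(1, 2)) = Pow(Add(D, Add(-1, D)), Rational(1, 2)) = Pow(Add(-1, Mul(2, D)), Rational(1, 2)))
Function('w')(z) = Mul(Rational(-1, 8), z)
Function('Y')(L) = Mul(Pow(Add(-1, Mul(2, L)), Rational(1, 2)), Pow(Add(-2, L), -1))
Add(175, Mul(-1, Function('Y')(Function('w')(C)))) = Add(175, Mul(-1, Mul(Pow(Add(-1, Mul(2, Mul(Rational(-1, 8), 5))), Rational(1, 2)), Pow(Add(-2, Mul(Rational(-1, 8), 5)), -1)))) = Add(175, Mul(-1, Mul(Pow(Add(-1, Mul(2, Rational(-5, 8))), Rational(1, 2)), Pow(Add(-2, Rational(-5, 8)), -1)))) = Add(175, Mul(-1, Mul(Pow(Add(-1, Rational(-5, 4)), Rational(1, 2)), Pow(Rational(-21, 8), -1)))) = Add(175, Mul(-1, Mul(Pow(Rational(-9, 4), Rational(1, 2)), Rational(-8, 21)))) = Add(175, Mul(-1, Mul(Mul(Rational(3, 2), I), Rational(-8, 21)))) = Add(175, Mul(-1, Mul(Rational(-4, 7), I))) = Add(175, Mul(Rational(4, 7), I))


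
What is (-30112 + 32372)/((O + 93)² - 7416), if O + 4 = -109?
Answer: -565/1754 ≈ -0.32212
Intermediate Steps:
O = -113 (O = -4 - 109 = -113)
(-30112 + 32372)/((O + 93)² - 7416) = (-30112 + 32372)/((-113 + 93)² - 7416) = 2260/((-20)² - 7416) = 2260/(400 - 7416) = 2260/(-7016) = 2260*(-1/7016) = -565/1754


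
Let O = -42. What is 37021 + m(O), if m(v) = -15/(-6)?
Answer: 74047/2 ≈ 37024.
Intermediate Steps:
m(v) = 5/2 (m(v) = -⅙*(-15) = 5/2)
37021 + m(O) = 37021 + 5/2 = 74047/2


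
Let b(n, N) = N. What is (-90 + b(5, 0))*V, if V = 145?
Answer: -13050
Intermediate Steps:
(-90 + b(5, 0))*V = (-90 + 0)*145 = -90*145 = -13050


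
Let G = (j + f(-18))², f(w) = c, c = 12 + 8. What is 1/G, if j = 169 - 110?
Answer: 1/6241 ≈ 0.00016023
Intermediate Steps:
c = 20
f(w) = 20
j = 59
G = 6241 (G = (59 + 20)² = 79² = 6241)
1/G = 1/6241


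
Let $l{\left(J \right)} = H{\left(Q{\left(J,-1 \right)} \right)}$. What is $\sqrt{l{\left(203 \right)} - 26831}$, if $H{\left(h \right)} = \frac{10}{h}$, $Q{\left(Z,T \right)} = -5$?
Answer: $i \sqrt{26833} \approx 163.81 i$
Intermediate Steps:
$l{\left(J \right)} = -2$ ($l{\left(J \right)} = \frac{10}{-5} = 10 \left(- \frac{1}{5}\right) = -2$)
$\sqrt{l{\left(203 \right)} - 26831} = \sqrt{-2 - 26831} = \sqrt{-26833} = i \sqrt{26833}$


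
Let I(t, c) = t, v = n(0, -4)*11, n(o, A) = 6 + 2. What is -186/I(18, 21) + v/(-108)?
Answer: -301/27 ≈ -11.148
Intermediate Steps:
n(o, A) = 8
v = 88 (v = 8*11 = 88)
-186/I(18, 21) + v/(-108) = -186/18 + 88/(-108) = -186*1/18 + 88*(-1/108) = -31/3 - 22/27 = -301/27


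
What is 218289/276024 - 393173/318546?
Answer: -6498349393/14654390184 ≈ -0.44344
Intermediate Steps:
218289/276024 - 393173/318546 = 218289*(1/276024) - 393173*1/318546 = 72763/92008 - 393173/318546 = -6498349393/14654390184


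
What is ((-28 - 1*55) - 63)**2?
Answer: 21316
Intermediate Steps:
((-28 - 1*55) - 63)**2 = ((-28 - 55) - 63)**2 = (-83 - 63)**2 = (-146)**2 = 21316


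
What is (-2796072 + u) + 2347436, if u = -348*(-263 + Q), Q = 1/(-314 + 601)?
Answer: -102491492/287 ≈ -3.5711e+5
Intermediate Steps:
Q = 1/287 ≈ 0.0034843
u = 26267040/287 (u = -348*(-263 + 1/287) = -348*(-75480/287) = 26267040/287 ≈ 91523.)
(-2796072 + u) + 2347436 = (-2796072 + 26267040/287) + 2347436 = -776205624/287 + 2347436 = -102491492/287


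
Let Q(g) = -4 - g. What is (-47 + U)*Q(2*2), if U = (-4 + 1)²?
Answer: 304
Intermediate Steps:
U = 9 (U = (-3)² = 9)
(-47 + U)*Q(2*2) = (-47 + 9)*(-4 - 2*2) = -38*(-4 - 1*4) = -38*(-4 - 4) = -38*(-8) = 304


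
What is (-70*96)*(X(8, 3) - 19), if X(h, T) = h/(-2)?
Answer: 154560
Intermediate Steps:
X(h, T) = -h/2 (X(h, T) = h*(-½) = -h/2)
(-70*96)*(X(8, 3) - 19) = (-70*96)*(-½*8 - 19) = -6720*(-4 - 19) = -6720*(-23) = 154560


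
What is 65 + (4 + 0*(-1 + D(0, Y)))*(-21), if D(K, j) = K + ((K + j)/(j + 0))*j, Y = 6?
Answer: -19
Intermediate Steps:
D(K, j) = j + 2*K (D(K, j) = K + ((K + j)/j)*j = K + (K + j) = j + 2*K)
65 + (4 + 0*(-1 + D(0, Y)))*(-21) = 65 + (4 + 0*(-1 + (6 + 2*0)))*(-21) = 65 + (4 + 0*(-1 + (6 + 0)))*(-21) = 65 + (4 + 0*(-1 + 6))*(-21) = 65 + (4 + 0*5)*(-21) = 65 + (4 + 0)*(-21) = 65 + 4*(-21) = 65 - 84 = -19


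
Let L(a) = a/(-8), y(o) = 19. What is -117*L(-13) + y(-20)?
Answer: -1369/8 ≈ -171.13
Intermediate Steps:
L(a) = -a/8
-117*L(-13) + y(-20) = -(-117)*(-13)/8 + 19 = -117*13/8 + 19 = -1521/8 + 19 = -1369/8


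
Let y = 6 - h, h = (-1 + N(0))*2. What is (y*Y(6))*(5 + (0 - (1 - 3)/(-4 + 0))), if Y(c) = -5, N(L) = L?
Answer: -180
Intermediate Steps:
h = -2 (h = (-1 + 0)*2 = -1*2 = -2)
y = 8 (y = 6 - 1*(-2) = 6 + 2 = 8)
(y*Y(6))*(5 + (0 - (1 - 3)/(-4 + 0))) = (8*(-5))*(5 + (0 - (1 - 3)/(-4 + 0))) = -40*(5 + (0 - (-2)/(-4))) = -40*(5 + (0 - (-2)*(-1)/4)) = -40*(5 + (0 - 1*1/2)) = -40*(5 + (0 - 1/2)) = -40*(5 - 1/2) = -40*9/2 = -180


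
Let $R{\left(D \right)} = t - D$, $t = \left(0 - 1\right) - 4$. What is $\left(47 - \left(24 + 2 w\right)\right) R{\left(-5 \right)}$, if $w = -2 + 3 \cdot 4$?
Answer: $0$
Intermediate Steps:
$w = 10$ ($w = -2 + 12 = 10$)
$t = -5$ ($t = -1 - 4 = -5$)
$R{\left(D \right)} = -5 - D$
$\left(47 - \left(24 + 2 w\right)\right) R{\left(-5 \right)} = \left(47 - 44\right) \left(-5 - -5\right) = \left(47 - 44\right) \left(-5 + 5\right) = \left(47 - 44\right) 0 = 3 \cdot 0 = 0$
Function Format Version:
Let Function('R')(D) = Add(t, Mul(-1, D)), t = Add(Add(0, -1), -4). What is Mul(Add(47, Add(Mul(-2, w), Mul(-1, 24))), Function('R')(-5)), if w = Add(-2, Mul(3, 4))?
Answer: 0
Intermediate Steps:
w = 10 (w = Add(-2, 12) = 10)
t = -5 (t = Add(-1, -4) = -5)
Function('R')(D) = Add(-5, Mul(-1, D))
Mul(Add(47, Add(Mul(-2, w), Mul(-1, 24))), Function('R')(-5)) = Mul(Add(47, Add(Mul(-2, 10), Mul(-1, 24))), Add(-5, Mul(-1, -5))) = Mul(Add(47, Add(-20, -24)), Add(-5, 5)) = Mul(Add(47, -44), 0) = Mul(3, 0) = 0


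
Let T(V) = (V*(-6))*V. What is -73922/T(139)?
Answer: 36961/57963 ≈ 0.63767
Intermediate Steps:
T(V) = -6*V**2 (T(V) = (-6*V)*V = -6*V**2)
-73922/T(139) = -73922/((-6*139**2)) = -73922/((-6*19321)) = -73922/(-115926) = -73922*(-1/115926) = 36961/57963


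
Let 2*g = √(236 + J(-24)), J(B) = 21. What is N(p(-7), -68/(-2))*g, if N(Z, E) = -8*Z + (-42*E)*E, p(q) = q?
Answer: -24248*√257 ≈ -3.8873e+5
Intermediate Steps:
g = √257/2 (g = √(236 + 21)/2 = √257/2 ≈ 8.0156)
N(Z, E) = -42*E² - 8*Z (N(Z, E) = -8*Z - 42*E² = -42*E² - 8*Z)
N(p(-7), -68/(-2))*g = (-42*(-68/(-2))² - 8*(-7))*(√257/2) = (-42*(-68*(-1)/2)² + 56)*(√257/2) = (-42*(-1*(-34))² + 56)*(√257/2) = (-42*34² + 56)*(√257/2) = (-42*1156 + 56)*(√257/2) = (-48552 + 56)*(√257/2) = -24248*√257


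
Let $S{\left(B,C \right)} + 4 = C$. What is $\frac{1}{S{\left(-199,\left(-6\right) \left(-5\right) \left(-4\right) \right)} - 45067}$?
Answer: $- \frac{1}{45191} \approx -2.2128 \cdot 10^{-5}$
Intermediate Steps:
$S{\left(B,C \right)} = -4 + C$
$\frac{1}{S{\left(-199,\left(-6\right) \left(-5\right) \left(-4\right) \right)} - 45067} = \frac{1}{\left(-4 + \left(-6\right) \left(-5\right) \left(-4\right)\right) - 45067} = \frac{1}{\left(-4 + 30 \left(-4\right)\right) - 45067} = \frac{1}{\left(-4 - 120\right) - 45067} = \frac{1}{-124 - 45067} = \frac{1}{-45191} = - \frac{1}{45191}$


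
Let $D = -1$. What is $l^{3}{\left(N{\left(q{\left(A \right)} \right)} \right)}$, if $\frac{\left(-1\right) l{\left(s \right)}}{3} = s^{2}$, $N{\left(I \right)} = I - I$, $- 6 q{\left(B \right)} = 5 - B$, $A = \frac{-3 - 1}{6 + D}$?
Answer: $0$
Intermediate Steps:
$A = - \frac{4}{5}$ ($A = \frac{-3 - 1}{6 - 1} = - \frac{4}{5} \approx -0.8$)
$q{\left(B \right)} = - \frac{5}{6} + \frac{B}{6}$ ($q{\left(B \right)} = - \frac{5 - B}{6} = - \frac{5}{6} + \frac{B}{6}$)
$N{\left(I \right)} = 0$
$l{\left(s \right)} = - 3 s^{2}$
$l^{3}{\left(N{\left(q{\left(A \right)} \right)} \right)} = \left(- 3 \cdot 0^{2}\right)^{3} = \left(\left(-3\right) 0\right)^{3} = 0^{3} = 0$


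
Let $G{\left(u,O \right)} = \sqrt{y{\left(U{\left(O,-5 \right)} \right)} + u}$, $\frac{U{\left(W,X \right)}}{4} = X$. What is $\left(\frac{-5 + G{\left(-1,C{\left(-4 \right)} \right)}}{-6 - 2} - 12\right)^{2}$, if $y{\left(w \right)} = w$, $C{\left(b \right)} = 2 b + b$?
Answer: $\frac{\left(91 + i \sqrt{21}\right)^{2}}{64} \approx 129.06 + 13.032 i$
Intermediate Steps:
$U{\left(W,X \right)} = 4 X$
$C{\left(b \right)} = 3 b$
$G{\left(u,O \right)} = \sqrt{-20 + u}$ ($G{\left(u,O \right)} = \sqrt{4 \left(-5\right) + u} = \sqrt{-20 + u}$)
$\left(\frac{-5 + G{\left(-1,C{\left(-4 \right)} \right)}}{-6 - 2} - 12\right)^{2} = \left(\frac{-5 + \sqrt{-20 - 1}}{-6 - 2} - 12\right)^{2} = \left(\frac{-5 + \sqrt{-21}}{-8} - 12\right)^{2} = \left(\left(-5 + i \sqrt{21}\right) \left(- \frac{1}{8}\right) - 12\right)^{2} = \left(\left(\frac{5}{8} - \frac{i \sqrt{21}}{8}\right) - 12\right)^{2} = \left(- \frac{91}{8} - \frac{i \sqrt{21}}{8}\right)^{2}$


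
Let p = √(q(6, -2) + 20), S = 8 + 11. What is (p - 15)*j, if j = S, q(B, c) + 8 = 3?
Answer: -285 + 19*√15 ≈ -211.41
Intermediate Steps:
q(B, c) = -5 (q(B, c) = -8 + 3 = -5)
S = 19
j = 19
p = √15 (p = √(-5 + 20) = √15 ≈ 3.8730)
(p - 15)*j = (√15 - 15)*19 = (-15 + √15)*19 = -285 + 19*√15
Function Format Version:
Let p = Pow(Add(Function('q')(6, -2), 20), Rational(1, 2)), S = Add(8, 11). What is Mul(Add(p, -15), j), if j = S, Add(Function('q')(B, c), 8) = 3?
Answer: Add(-285, Mul(19, Pow(15, Rational(1, 2)))) ≈ -211.41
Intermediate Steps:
Function('q')(B, c) = -5 (Function('q')(B, c) = Add(-8, 3) = -5)
S = 19
j = 19
p = Pow(15, Rational(1, 2)) (p = Pow(Add(-5, 20), Rational(1, 2)) = Pow(15, Rational(1, 2)) ≈ 3.8730)
Mul(Add(p, -15), j) = Mul(Add(Pow(15, Rational(1, 2)), -15), 19) = Mul(Add(-15, Pow(15, Rational(1, 2))), 19) = Add(-285, Mul(19, Pow(15, Rational(1, 2))))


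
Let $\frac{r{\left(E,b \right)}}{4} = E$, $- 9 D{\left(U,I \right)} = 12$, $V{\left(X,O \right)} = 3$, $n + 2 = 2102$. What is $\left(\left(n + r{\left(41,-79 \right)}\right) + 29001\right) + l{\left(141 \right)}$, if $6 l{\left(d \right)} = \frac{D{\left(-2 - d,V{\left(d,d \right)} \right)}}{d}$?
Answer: $\frac{39675283}{1269} \approx 31265.0$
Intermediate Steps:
$n = 2100$ ($n = -2 + 2102 = 2100$)
$D{\left(U,I \right)} = - \frac{4}{3}$ ($D{\left(U,I \right)} = \left(- \frac{1}{9}\right) 12 = - \frac{4}{3}$)
$r{\left(E,b \right)} = 4 E$
$l{\left(d \right)} = - \frac{2}{9 d}$ ($l{\left(d \right)} = \frac{\left(- \frac{4}{3}\right) \frac{1}{d}}{6} = - \frac{2}{9 d}$)
$\left(\left(n + r{\left(41,-79 \right)}\right) + 29001\right) + l{\left(141 \right)} = \left(\left(2100 + 4 \cdot 41\right) + 29001\right) - \frac{2}{9 \cdot 141} = \left(\left(2100 + 164\right) + 29001\right) - \frac{2}{1269} = \left(2264 + 29001\right) - \frac{2}{1269} = 31265 - \frac{2}{1269} = \frac{39675283}{1269}$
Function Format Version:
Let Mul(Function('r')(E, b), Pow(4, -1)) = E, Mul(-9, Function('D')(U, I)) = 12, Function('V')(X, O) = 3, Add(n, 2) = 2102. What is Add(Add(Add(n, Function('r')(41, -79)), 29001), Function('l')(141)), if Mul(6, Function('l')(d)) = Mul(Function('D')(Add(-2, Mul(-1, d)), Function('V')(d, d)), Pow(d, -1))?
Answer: Rational(39675283, 1269) ≈ 31265.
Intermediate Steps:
n = 2100 (n = Add(-2, 2102) = 2100)
Function('D')(U, I) = Rational(-4, 3) (Function('D')(U, I) = Mul(Rational(-1, 9), 12) = Rational(-4, 3))
Function('r')(E, b) = Mul(4, E)
Function('l')(d) = Mul(Rational(-2, 9), Pow(d, -1)) (Function('l')(d) = Mul(Rational(1, 6), Mul(Rational(-4, 3), Pow(d, -1))) = Mul(Rational(-2, 9), Pow(d, -1)))
Add(Add(Add(n, Function('r')(41, -79)), 29001), Function('l')(141)) = Add(Add(Add(2100, Mul(4, 41)), 29001), Mul(Rational(-2, 9), Pow(141, -1))) = Add(Add(Add(2100, 164), 29001), Mul(Rational(-2, 9), Rational(1, 141))) = Add(Add(2264, 29001), Rational(-2, 1269)) = Add(31265, Rational(-2, 1269)) = Rational(39675283, 1269)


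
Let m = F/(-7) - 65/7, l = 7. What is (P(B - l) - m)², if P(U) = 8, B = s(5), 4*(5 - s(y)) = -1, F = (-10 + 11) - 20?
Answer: 10404/49 ≈ 212.33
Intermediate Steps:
F = -19 (F = 1 - 20 = -19)
s(y) = 21/4 (s(y) = 5 - ¼*(-1) = 5 + ¼ = 21/4)
B = 21/4 ≈ 5.2500
m = -46/7 (m = -19/(-7) - 65/7 = -19*(-⅐) - 65*⅐ = 19/7 - 65/7 = -46/7 ≈ -6.5714)
(P(B - l) - m)² = (8 - 1*(-46/7))² = (8 + 46/7)² = (102/7)² = 10404/49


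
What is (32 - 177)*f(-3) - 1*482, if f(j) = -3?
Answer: -47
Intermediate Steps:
(32 - 177)*f(-3) - 1*482 = (32 - 177)*(-3) - 1*482 = -145*(-3) - 482 = 435 - 482 = -47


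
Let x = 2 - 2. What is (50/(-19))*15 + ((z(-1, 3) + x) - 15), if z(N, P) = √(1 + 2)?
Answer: -1035/19 + √3 ≈ -52.742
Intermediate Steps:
x = 0
z(N, P) = √3
(50/(-19))*15 + ((z(-1, 3) + x) - 15) = (50/(-19))*15 + ((√3 + 0) - 15) = (50*(-1/19))*15 + (√3 - 15) = -50/19*15 + (-15 + √3) = -750/19 + (-15 + √3) = -1035/19 + √3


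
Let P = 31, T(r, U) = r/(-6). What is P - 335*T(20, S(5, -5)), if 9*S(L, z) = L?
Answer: 3443/3 ≈ 1147.7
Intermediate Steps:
S(L, z) = L/9
T(r, U) = -r/6 (T(r, U) = r*(-⅙) = -r/6)
P - 335*T(20, S(5, -5)) = 31 - (-335)*20/6 = 31 - 335*(-10/3) = 31 + 3350/3 = 3443/3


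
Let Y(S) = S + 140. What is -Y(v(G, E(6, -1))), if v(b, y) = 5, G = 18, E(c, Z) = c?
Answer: -145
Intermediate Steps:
Y(S) = 140 + S
-Y(v(G, E(6, -1))) = -(140 + 5) = -1*145 = -145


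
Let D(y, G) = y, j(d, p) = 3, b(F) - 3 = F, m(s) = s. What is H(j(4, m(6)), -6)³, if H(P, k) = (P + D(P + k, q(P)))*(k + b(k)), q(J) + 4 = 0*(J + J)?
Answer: 0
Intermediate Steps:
q(J) = -4 (q(J) = -4 + 0*(J + J) = -4 + 0*(2*J) = -4 + 0 = -4)
b(F) = 3 + F
H(P, k) = (3 + 2*k)*(k + 2*P) (H(P, k) = (P + (P + k))*(k + (3 + k)) = (k + 2*P)*(3 + 2*k) = (3 + 2*k)*(k + 2*P))
H(j(4, m(6)), -6)³ = (2*(-6)² + 3*(-6) + 6*3 + 4*3*(-6))³ = (2*36 - 18 + 18 - 72)³ = (72 - 18 + 18 - 72)³ = 0³ = 0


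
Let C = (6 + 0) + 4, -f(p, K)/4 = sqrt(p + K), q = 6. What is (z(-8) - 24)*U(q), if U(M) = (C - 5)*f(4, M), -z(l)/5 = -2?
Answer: 280*sqrt(10) ≈ 885.44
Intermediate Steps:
z(l) = 10 (z(l) = -5*(-2) = 10)
f(p, K) = -4*sqrt(K + p) (f(p, K) = -4*sqrt(p + K) = -4*sqrt(K + p))
C = 10 (C = 6 + 4 = 10)
U(M) = -20*sqrt(4 + M) (U(M) = (10 - 5)*(-4*sqrt(M + 4)) = 5*(-4*sqrt(4 + M)) = -20*sqrt(4 + M))
(z(-8) - 24)*U(q) = (10 - 24)*(-20*sqrt(4 + 6)) = -(-280)*sqrt(10) = 280*sqrt(10)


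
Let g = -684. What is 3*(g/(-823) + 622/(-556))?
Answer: -197403/228794 ≈ -0.86280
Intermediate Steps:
3*(g/(-823) + 622/(-556)) = 3*(-684/(-823) + 622/(-556)) = 3*(-684*(-1/823) + 622*(-1/556)) = 3*(684/823 - 311/278) = 3*(-65801/228794) = -197403/228794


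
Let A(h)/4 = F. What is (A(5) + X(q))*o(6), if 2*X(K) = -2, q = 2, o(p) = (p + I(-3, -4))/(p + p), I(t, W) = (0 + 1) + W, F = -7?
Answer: -29/4 ≈ -7.2500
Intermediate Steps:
I(t, W) = 1 + W
o(p) = (-3 + p)/(2*p) (o(p) = (p + (1 - 4))/(p + p) = (p - 3)/((2*p)) = (-3 + p)*(1/(2*p)) = (-3 + p)/(2*p))
A(h) = -28 (A(h) = 4*(-7) = -28)
X(K) = -1 (X(K) = (1/2)*(-2) = -1)
(A(5) + X(q))*o(6) = (-28 - 1)*((1/2)*(-3 + 6)/6) = -29*3/(2*6) = -29*1/4 = -29/4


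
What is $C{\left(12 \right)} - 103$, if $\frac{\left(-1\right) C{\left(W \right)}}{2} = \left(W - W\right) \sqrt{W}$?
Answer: $-103$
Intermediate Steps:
$C{\left(W \right)} = 0$ ($C{\left(W \right)} = - 2 \left(W - W\right) \sqrt{W} = - 2 \cdot 0 \sqrt{W} = \left(-2\right) 0 = 0$)
$C{\left(12 \right)} - 103 = 0 - 103 = -103$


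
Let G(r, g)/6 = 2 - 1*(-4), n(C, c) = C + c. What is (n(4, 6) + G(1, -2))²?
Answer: 2116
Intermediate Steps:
G(r, g) = 36 (G(r, g) = 6*(2 - 1*(-4)) = 6*(2 + 4) = 6*6 = 36)
(n(4, 6) + G(1, -2))² = ((4 + 6) + 36)² = (10 + 36)² = 46² = 2116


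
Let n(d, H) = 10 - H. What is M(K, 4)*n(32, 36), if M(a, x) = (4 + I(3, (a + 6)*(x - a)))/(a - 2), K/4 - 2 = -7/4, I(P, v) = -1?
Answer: 78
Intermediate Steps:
K = 1 (K = 8 + 4*(-7/4) = 8 - 7 = 1)
M(a, x) = 3/(-2 + a) (M(a, x) = (4 - 1)/(a - 2) = 3/(-2 + a))
M(K, 4)*n(32, 36) = (3/(-2 + 1))*(10 - 1*36) = (3/(-1))*(10 - 36) = (3*(-1))*(-26) = -3*(-26) = 78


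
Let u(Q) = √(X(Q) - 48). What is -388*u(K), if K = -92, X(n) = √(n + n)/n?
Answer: -194*√(-101568 - 46*I*√46)/23 ≈ -4.1286 + 2688.1*I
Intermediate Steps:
X(n) = √2/√n (X(n) = √(2*n)/n = (√2*√n)/n = √2/√n)
u(Q) = √(-48 + √2/√Q) (u(Q) = √(√2/√Q - 48) = √(-48 + √2/√Q))
-388*u(K) = -388*√(-48 + √2/√(-92)) = -388*√(-48 + √2*(-I*√23/46)) = -388*√(-48 - I*√46/46)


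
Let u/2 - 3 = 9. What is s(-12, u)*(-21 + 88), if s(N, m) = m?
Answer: 1608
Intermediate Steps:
u = 24 (u = 6 + 2*9 = 6 + 18 = 24)
s(-12, u)*(-21 + 88) = 24*(-21 + 88) = 24*67 = 1608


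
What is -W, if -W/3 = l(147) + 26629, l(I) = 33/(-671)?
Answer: 4873098/61 ≈ 79887.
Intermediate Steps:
l(I) = -3/61 (l(I) = 33*(-1/671) = -3/61)
W = -4873098/61 (W = -3*(-3/61 + 26629) = -3*1624366/61 = -4873098/61 ≈ -79887.)
-W = -1*(-4873098/61) = 4873098/61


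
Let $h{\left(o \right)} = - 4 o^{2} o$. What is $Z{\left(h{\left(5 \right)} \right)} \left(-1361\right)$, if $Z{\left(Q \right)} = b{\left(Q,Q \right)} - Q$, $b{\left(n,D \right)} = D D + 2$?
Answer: $-340933222$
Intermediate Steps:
$b{\left(n,D \right)} = 2 + D^{2}$ ($b{\left(n,D \right)} = D^{2} + 2 = 2 + D^{2}$)
$h{\left(o \right)} = - 4 o^{3}$
$Z{\left(Q \right)} = 2 + Q^{2} - Q$ ($Z{\left(Q \right)} = \left(2 + Q^{2}\right) - Q = 2 + Q^{2} - Q$)
$Z{\left(h{\left(5 \right)} \right)} \left(-1361\right) = \left(2 + \left(- 4 \cdot 5^{3}\right)^{2} - - 4 \cdot 5^{3}\right) \left(-1361\right) = \left(2 + \left(\left(-4\right) 125\right)^{2} - \left(-4\right) 125\right) \left(-1361\right) = \left(2 + \left(-500\right)^{2} - -500\right) \left(-1361\right) = \left(2 + 250000 + 500\right) \left(-1361\right) = 250502 \left(-1361\right) = -340933222$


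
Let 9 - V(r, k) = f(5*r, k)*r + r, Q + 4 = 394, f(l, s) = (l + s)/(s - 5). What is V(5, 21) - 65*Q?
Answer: -202883/8 ≈ -25360.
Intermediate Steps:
f(l, s) = (l + s)/(-5 + s)
Q = 390 (Q = -4 + 394 = 390)
V(r, k) = 9 - r - r*(k + 5*r)/(-5 + k) (V(r, k) = 9 - (((5*r + k)/(-5 + k))*r + r) = 9 - (((k + 5*r)/(-5 + k))*r + r) = 9 - (r*(k + 5*r)/(-5 + k) + r) = 9 - (r + r*(k + 5*r)/(-5 + k)) = 9 + (-r - r*(k + 5*r)/(-5 + k)) = 9 - r - r*(k + 5*r)/(-5 + k))
V(5, 21) - 65*Q = ((-5 + 21)*(9 - 1*5) - 1*5*(21 + 5*5))/(-5 + 21) - 65*390 = (16*(9 - 5) - 1*5*(21 + 25))/16 - 25350 = (16*4 - 1*5*46)/16 - 25350 = (64 - 230)/16 - 25350 = (1/16)*(-166) - 25350 = -83/8 - 25350 = -202883/8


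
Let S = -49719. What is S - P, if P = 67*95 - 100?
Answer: -55984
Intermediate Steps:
P = 6265 (P = 6365 - 100 = 6265)
S - P = -49719 - 1*6265 = -49719 - 6265 = -55984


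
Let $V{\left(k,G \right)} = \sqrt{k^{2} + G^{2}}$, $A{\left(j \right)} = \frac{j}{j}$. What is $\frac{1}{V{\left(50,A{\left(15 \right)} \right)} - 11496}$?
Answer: $- \frac{11496}{132155515} - \frac{\sqrt{2501}}{132155515} \approx -8.7367 \cdot 10^{-5}$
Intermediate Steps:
$A{\left(j \right)} = 1$
$V{\left(k,G \right)} = \sqrt{G^{2} + k^{2}}$
$\frac{1}{V{\left(50,A{\left(15 \right)} \right)} - 11496} = \frac{1}{\sqrt{1^{2} + 50^{2}} - 11496} = \frac{1}{\sqrt{1 + 2500} - 11496} = \frac{1}{\sqrt{2501} - 11496} = \frac{1}{-11496 + \sqrt{2501}}$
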